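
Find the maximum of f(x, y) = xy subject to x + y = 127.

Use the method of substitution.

Substitute y = 127 - x into f(x,y) = xy:
g(x) = x(127 - x) = 127x - x^2
g'(x) = 127 - 2x = 0  =>  x = 127/2
y = 127 - 127/2 = 127/2
Maximum value = (127/2) * (127/2) = 16129/4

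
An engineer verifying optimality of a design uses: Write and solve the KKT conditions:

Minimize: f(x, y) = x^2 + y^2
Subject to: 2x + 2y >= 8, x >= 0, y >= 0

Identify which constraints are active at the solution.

KKT conditions for min x^2 + y^2 s.t. 2x + 2y >= 8, x >= 0, y >= 0:
Stationarity: 2x = mu*2 + mu_x, 2y = mu*2 + mu_y, with mu, mu_x, mu_y >= 0
Complementary slackness: mu*(2x + 2y - 8) = 0, mu_x*x = 0, mu_y*y = 0
(0, 0) is infeasible (2*0 + 2*0 < 8), so if mu = 0 stationarity would force x = mu_x/2 >= 0, y = mu_y/2 >= 0 with mu_x*x = mu_y*y = 0, i.e. x = y = 0: contradiction. Hence mu > 0 and 2x + 2y = 8 is active.
Try x > 0, y > 0 (so mu_x = mu_y = 0): x = 2*mu/2, y = 2*mu/2
Substitute: 2*(2*mu/2) + 2*(2*mu/2) = 8
  mu*8/2 = 8 => mu = 2
x* = 2 > 0, y* = 2 > 0, consistent with mu_x = mu_y = 0.
f is convex and the constraints are linear, so this KKT point is the global minimum.
f* = 8
Active constraints: 2x + 2y >= 8 (holds with equality, mu = 2 > 0); x >= 0 and y >= 0 are inactive (mu_x = mu_y = 0).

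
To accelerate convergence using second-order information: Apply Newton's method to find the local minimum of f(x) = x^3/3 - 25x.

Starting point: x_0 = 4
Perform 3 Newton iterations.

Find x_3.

f(x) = x^3/3 - 25x
f'(x) = x^2 - 25, f''(x) = 2x
Newton update: x_{n+1} = x_n - (x_n^2 - 25)/(2*x_n)
Step 1: x_0 = 4, f'=-9, f''=8, x_1 = 41/8
Step 2: x_1 = 41/8, f'=81/64, f''=41/4, x_2 = 3281/656
Step 3: x_2 = 3281/656, f'=6561/430336, f''=3281/328, x_3 = 21523361/4304672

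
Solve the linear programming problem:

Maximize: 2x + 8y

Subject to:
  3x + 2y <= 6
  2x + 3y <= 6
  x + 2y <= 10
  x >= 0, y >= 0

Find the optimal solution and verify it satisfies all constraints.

Feasible vertices: (0, 0), (0, 2), (6/5, 6/5), (2, 0)
Objective 2x + 8y at each vertex:
  (0, 0): 0
  (0, 2): 16
  (6/5, 6/5): 12
  (2, 0): 4
Maximum is 16 at (0, 2).
Verify constraints at (x, y) = (0, 2):
  3*0 + 2*2 = 4 <= 6
  2*0 + 3*2 = 6 <= 6 (active)
  1*0 + 2*2 = 4 <= 10
  x = 0 >= 0, y = 2 >= 0. All constraints satisfied.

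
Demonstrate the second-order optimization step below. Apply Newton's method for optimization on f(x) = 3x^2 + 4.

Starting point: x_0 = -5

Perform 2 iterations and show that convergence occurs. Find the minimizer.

f(x) = 3x^2 + 4, f'(x) = 6x + (0), f''(x) = 6
Step 1: f'(-5) = -30, x_1 = -5 - -30/6 = 0
Step 2: f'(0) = 0, x_2 = 0 (converged)
Newton's method converges in 1 step for quadratics.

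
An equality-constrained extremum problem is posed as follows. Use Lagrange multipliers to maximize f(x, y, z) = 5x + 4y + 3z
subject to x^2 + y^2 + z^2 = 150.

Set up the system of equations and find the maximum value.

Lagrange conditions: 5 = 2*lambda*x, 4 = 2*lambda*y, 3 = 2*lambda*z
So x:5 = y:4 = z:3, i.e. x = 5t, y = 4t, z = 3t
Constraint: t^2*(5^2 + 4^2 + 3^2) = 150
  t^2 * 50 = 150  =>  t = sqrt(3)
Maximum = 5*5t + 4*4t + 3*3t = 50*sqrt(3) = sqrt(7500)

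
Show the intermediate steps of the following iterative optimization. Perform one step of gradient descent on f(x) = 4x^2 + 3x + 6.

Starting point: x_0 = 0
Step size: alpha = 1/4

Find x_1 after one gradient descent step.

f(x) = 4x^2 + 3x + 6
f'(x) = 8x + 3
f'(0) = 8*0 + (3) = 3
x_1 = x_0 - alpha * f'(x_0) = 0 - 1/4 * 3 = -3/4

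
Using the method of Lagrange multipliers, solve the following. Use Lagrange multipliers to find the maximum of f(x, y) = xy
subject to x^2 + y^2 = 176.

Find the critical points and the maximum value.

Lagrange conditions: y = 2*lambda*x and x = 2*lambda*y
If x = 0 then y = 0, violating the constraint, so x, y != 0.
Dividing: y/x = x/y => x^2 = y^2 => y = x or y = -x
Constraint: 2x^2 = 176 => x^2 = 88 => x = +/-sqrt(88)
Critical points: (sqrt(88), sqrt(88)), (-sqrt(88), -sqrt(88)), (sqrt(88), -sqrt(88)), (-sqrt(88), sqrt(88))
  y = x:  xy = x^2 = 88  at (sqrt(88), sqrt(88)) and (-sqrt(88), -sqrt(88))
  y = -x: xy = -x^2 = -88 at (sqrt(88), -sqrt(88)) and (-sqrt(88), sqrt(88))
Maximum xy = 88 at (sqrt(88), sqrt(88)) and (-sqrt(88), -sqrt(88))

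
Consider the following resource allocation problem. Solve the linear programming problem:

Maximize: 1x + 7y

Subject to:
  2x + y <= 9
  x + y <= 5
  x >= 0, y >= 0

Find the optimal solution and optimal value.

Feasible vertices: (0, 0), (0, 5), (4, 1), (9/2, 0)
Objective 1x + 7y at each:
  (0, 0): 0
  (0, 5): 35
  (4, 1): 11
  (9/2, 0): 9/2
Maximum is 35 at (0, 5).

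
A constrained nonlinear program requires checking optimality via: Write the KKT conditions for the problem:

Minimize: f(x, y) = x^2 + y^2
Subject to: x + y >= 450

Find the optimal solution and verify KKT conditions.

KKT conditions for min x^2 + y^2 s.t. x + y >= 450:
Stationarity: 2x = mu, 2y = mu
So x = y = mu/2.
Complementary slackness: mu*(x + y - 450) = 0
Primal feasibility: x + y >= 450; dual feasibility: mu >= 0
If mu = 0 then x = y = 0, but 0 + 0 < 450 is infeasible, so the constraint is active.
Constraint active: x + y = 2*(mu/2) = 450 => mu = 450
x = y = 225, f = 101250
Verify: stationarity 2*225 = 450 = mu; primal 225 + 225 = 450 >= 450; dual mu = 450 >= 0; complementary slackness 450*(450 - 450) = 0. All KKT conditions hold.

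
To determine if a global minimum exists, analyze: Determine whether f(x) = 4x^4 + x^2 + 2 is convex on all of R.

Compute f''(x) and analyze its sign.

f(x) = 4x^4 + x^2 + 2
f'(x) = 16x^3 + 2x
f''(x) = 48x^2 + 2
f''(x) = 48x^2 + 2 >= 2 > 0 for all x
Therefore, f is convex on R.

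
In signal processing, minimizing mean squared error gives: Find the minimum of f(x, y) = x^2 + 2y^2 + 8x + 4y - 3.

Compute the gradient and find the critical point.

f(x,y) = x^2 + 2y^2 + 8x + 4y - 3
df/dx = 2x + (8) = 0  =>  x = -4
df/dy = 4y + (4) = 0  =>  y = -1
f(-4, -1) = 1*(-4)^2 + 2*(-1)^2 + 8*(-4) + 4*(-1) + -3 = -21
Hessian is diagonal with entries 2, 4 > 0, so this is a minimum.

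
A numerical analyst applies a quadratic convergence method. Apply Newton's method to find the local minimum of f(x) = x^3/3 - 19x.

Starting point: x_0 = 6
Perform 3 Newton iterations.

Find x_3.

f(x) = x^3/3 - 19x
f'(x) = x^2 - 19, f''(x) = 2x
Newton update: x_{n+1} = x_n - (x_n^2 - 19)/(2*x_n)
Step 1: x_0 = 6, f'=17, f''=12, x_1 = 55/12
Step 2: x_1 = 55/12, f'=289/144, f''=55/6, x_2 = 5761/1320
Step 3: x_2 = 5761/1320, f'=83521/1742400, f''=5761/660, x_3 = 66294721/15209040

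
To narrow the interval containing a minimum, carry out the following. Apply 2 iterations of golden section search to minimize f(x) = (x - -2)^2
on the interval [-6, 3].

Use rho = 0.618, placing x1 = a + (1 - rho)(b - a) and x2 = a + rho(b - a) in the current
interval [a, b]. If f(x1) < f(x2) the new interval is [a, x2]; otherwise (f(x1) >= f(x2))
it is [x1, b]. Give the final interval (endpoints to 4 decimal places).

Golden section search for min of f(x) = (x - -2)^2 on [-6, 3].
Each step: x1 = a + (1 - rho)(b - a), x2 = a + rho(b - a); if f(x1) < f(x2) keep [a, x2], otherwise keep [x1, b].
Step 1: [-6.0000, 3.0000], x1=-2.5620 (f=0.3158), x2=-0.4380 (f=2.4398); f(x1) < f(x2) => keep [-6.0000, -0.4380]
Step 2: [-6.0000, -0.4380], x1=-3.8753 (f=3.5168), x2=-2.5627 (f=0.3166); f(x1) > f(x2) => keep [-3.8753, -0.4380]
Final interval: [-3.8753, -0.4380]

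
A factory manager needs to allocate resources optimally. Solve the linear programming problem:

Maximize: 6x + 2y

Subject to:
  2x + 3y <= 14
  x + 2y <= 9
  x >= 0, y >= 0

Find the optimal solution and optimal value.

Feasible vertices: (0, 0), (0, 9/2), (1, 4), (7, 0)
Objective 6x + 2y at each:
  (0, 0): 0
  (0, 9/2): 9
  (1, 4): 14
  (7, 0): 42
Maximum is 42 at (7, 0).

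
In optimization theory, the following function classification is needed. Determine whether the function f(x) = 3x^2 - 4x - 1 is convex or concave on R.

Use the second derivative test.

f(x) = 3x^2 - 4x - 1
f'(x) = 6x - 4
f''(x) = 6
Since f''(x) = 6 > 0 for all x, f is convex on R.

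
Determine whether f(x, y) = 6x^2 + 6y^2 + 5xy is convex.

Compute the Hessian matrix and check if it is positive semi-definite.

f(x,y) = 6x^2 + 6y^2 + 5xy
Hessian H = [[12, 5], [5, 12]]
trace(H) = 24, det(H) = 119
Eigenvalues: (24 +/- sqrt(100)) / 2 = 17, 7
Since both eigenvalues > 0, f is convex.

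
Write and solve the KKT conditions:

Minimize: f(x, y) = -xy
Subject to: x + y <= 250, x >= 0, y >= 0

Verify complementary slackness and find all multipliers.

Problem: min -xy s.t. x + y <= 250 (multiplier lambda), x >= 0 (mu_x), y >= 0 (mu_y)
KKT stationarity: -y + lambda - mu_x = 0, -x + lambda - mu_y = 0, with lambda, mu_x, mu_y >= 0
Complementary slackness: lambda*(x + y - 250) = 0, mu_x*x = 0, mu_y*y = 0
If lambda = 0: y = -mu_x <= 0 and x = -mu_y <= 0 force x = y = 0 with f = 0; but x = y = 125 is feasible with f = -15625 < 0, so this is not the minimum. Hence lambda > 0 and x + y = 250.
Try x > 0, y > 0 (so mu_x = mu_y = 0): y = lambda, x = lambda => x = y = lambda
x + y = 250 => 2*lambda = 250 => lambda = 125
x* = y* = 125 > 0, consistent with mu_x = mu_y = 0.
(Any feasible point with x = 0 or y = 0 has f = 0 > -15625, so the minimum is not on those boundaries.)
min(-xy) = -15625 (i.e. max xy = 15625)
Multipliers: lambda = 125, mu_x = 0, mu_y = 0
Complementary slackness: lambda*(x + y - 250) = 125*(125 + 125 - 250) = 0, mu_x*x = 0*125 = 0, mu_y*y = 0*125 = 0. Satisfied.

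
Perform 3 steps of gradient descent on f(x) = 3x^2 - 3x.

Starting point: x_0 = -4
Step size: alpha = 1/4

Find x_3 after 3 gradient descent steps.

f(x) = 3x^2 - 3x, f'(x) = 6x + (-3)
Step 1: f'(-4) = -27, x_1 = -4 - 1/4 * -27 = 11/4
Step 2: f'(11/4) = 27/2, x_2 = 11/4 - 1/4 * 27/2 = -5/8
Step 3: f'(-5/8) = -27/4, x_3 = -5/8 - 1/4 * -27/4 = 17/16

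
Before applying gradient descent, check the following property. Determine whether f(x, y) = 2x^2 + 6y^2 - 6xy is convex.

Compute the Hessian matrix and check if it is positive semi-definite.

f(x,y) = 2x^2 + 6y^2 - 6xy
Hessian H = [[4, -6], [-6, 12]]
trace(H) = 16, det(H) = 12
Eigenvalues: (16 +/- sqrt(208)) / 2 = 15.21, 0.7889
Since both eigenvalues > 0, f is convex.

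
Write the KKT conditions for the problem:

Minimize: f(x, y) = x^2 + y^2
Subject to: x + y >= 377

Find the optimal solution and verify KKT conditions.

KKT conditions for min x^2 + y^2 s.t. x + y >= 377:
Stationarity: 2x = mu, 2y = mu
So x = y = mu/2.
Complementary slackness: mu*(x + y - 377) = 0
Primal feasibility: x + y >= 377; dual feasibility: mu >= 0
If mu = 0 then x = y = 0, but 0 + 0 < 377 is infeasible, so the constraint is active.
Constraint active: x + y = 2*(mu/2) = 377 => mu = 377
x = y = 377/2, f = 142129/2
Verify: stationarity 2*(377/2) = 377 = mu; primal 377/2 + 377/2 = 377 >= 377; dual mu = 377 >= 0; complementary slackness 377*(377 - 377) = 0. All KKT conditions hold.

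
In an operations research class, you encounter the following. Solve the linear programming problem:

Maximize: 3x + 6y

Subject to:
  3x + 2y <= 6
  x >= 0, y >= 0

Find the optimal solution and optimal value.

The feasible region has vertices at [(0, 0), (2, 0), (0, 3)].
Checking objective 3x + 6y at each vertex:
  (0, 0): 3*0 + 6*0 = 0
  (2, 0): 3*2 + 6*0 = 6
  (0, 3): 3*0 + 6*3 = 18
Maximum is 18 at (0, 3).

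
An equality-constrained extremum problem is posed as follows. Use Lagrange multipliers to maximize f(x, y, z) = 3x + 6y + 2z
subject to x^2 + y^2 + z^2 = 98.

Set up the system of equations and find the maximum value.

Lagrange conditions: 3 = 2*lambda*x, 6 = 2*lambda*y, 2 = 2*lambda*z
So x:3 = y:6 = z:2, i.e. x = 3t, y = 6t, z = 2t
Constraint: t^2*(3^2 + 6^2 + 2^2) = 98
  t^2 * 49 = 98  =>  t = sqrt(2)
Maximum = 3*3t + 6*6t + 2*2t = 49*sqrt(2) = sqrt(4802)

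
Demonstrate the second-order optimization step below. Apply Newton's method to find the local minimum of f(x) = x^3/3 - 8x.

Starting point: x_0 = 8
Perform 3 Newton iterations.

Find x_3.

f(x) = x^3/3 - 8x
f'(x) = x^2 - 8, f''(x) = 2x
Newton update: x_{n+1} = x_n - (x_n^2 - 8)/(2*x_n)
Step 1: x_0 = 8, f'=56, f''=16, x_1 = 9/2
Step 2: x_1 = 9/2, f'=49/4, f''=9, x_2 = 113/36
Step 3: x_2 = 113/36, f'=2401/1296, f''=113/18, x_3 = 23137/8136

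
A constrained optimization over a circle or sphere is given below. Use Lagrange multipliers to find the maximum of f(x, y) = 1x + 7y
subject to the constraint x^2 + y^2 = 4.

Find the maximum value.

Set up Lagrange conditions: grad f = lambda * grad g
  1 = 2*lambda*x
  7 = 2*lambda*y
From these: x/y = 1/7, so x = 1t, y = 7t for some t.
Substitute into constraint: (1t)^2 + (7t)^2 = 4
  t^2 * 50 = 4
  t = sqrt(4/50)
Maximum = 1*x + 7*y = (1^2 + 7^2)*t = 50 * sqrt(4/50) = sqrt(200)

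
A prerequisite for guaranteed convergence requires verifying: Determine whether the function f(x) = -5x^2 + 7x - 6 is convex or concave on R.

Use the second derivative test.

f(x) = -5x^2 + 7x - 6
f'(x) = -10x + 7
f''(x) = -10
Since f''(x) = -10 < 0 for all x, f is concave on R.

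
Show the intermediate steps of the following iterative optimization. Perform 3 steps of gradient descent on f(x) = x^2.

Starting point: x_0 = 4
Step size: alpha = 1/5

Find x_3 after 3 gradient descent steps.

f(x) = x^2, f'(x) = 2x + (0)
Step 1: f'(4) = 8, x_1 = 4 - 1/5 * 8 = 12/5
Step 2: f'(12/5) = 24/5, x_2 = 12/5 - 1/5 * 24/5 = 36/25
Step 3: f'(36/25) = 72/25, x_3 = 36/25 - 1/5 * 72/25 = 108/125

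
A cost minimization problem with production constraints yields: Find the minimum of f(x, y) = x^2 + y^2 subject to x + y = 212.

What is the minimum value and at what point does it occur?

Substitute y = 212 - x into f(x,y) = x^2 + y^2:
g(x) = x^2 + (212 - x)^2 = 2x^2 - 424x + 44944
g'(x) = 4x - 424 = 0  =>  x = 106
y = 212 - 106 = 106
Minimum value = 106^2 + 106^2 = 22472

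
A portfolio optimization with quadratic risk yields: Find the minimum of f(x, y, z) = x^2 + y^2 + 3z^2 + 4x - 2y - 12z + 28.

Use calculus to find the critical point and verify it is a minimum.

f(x,y,z) = x^2 + y^2 + 3z^2 + 4x - 2y - 12z + 28
df/dx = 2x + (4) = 0 => x = -2
df/dy = 2y + (-2) = 0 => y = 1
df/dz = 6z + (-12) = 0 => z = 2
f(-2,1,2) = 1*(-2)^2 + 1*(1)^2 + 3*(2)^2 + 4*(-2) + -2*(1) + -12*(2) + 28 = 11
Hessian is diagonal with entries 2, 2, 6 > 0, confirmed minimum.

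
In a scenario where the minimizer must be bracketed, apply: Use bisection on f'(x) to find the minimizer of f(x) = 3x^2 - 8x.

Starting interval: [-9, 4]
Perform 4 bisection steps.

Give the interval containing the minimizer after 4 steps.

Finding critical point of f(x) = 3x^2 - 8x using bisection on f'(x) = 6x + -8.
f'(x) = 0 when x = 4/3.
Starting interval: [-9, 4]
Step 1: mid = -5/2, f'(mid) = -23, new interval = [-5/2, 4]
Step 2: mid = 3/4, f'(mid) = -7/2, new interval = [3/4, 4]
Step 3: mid = 19/8, f'(mid) = 25/4, new interval = [3/4, 19/8]
Step 4: mid = 25/16, f'(mid) = 11/8, new interval = [3/4, 25/16]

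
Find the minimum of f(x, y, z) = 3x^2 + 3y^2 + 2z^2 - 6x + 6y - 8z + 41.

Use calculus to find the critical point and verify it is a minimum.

f(x,y,z) = 3x^2 + 3y^2 + 2z^2 - 6x + 6y - 8z + 41
df/dx = 6x + (-6) = 0 => x = 1
df/dy = 6y + (6) = 0 => y = -1
df/dz = 4z + (-8) = 0 => z = 2
f(1,-1,2) = 3*(1)^2 + 3*(-1)^2 + 2*(2)^2 + -6*(1) + 6*(-1) + -8*(2) + 41 = 27
Hessian is diagonal with entries 6, 6, 4 > 0, confirmed minimum.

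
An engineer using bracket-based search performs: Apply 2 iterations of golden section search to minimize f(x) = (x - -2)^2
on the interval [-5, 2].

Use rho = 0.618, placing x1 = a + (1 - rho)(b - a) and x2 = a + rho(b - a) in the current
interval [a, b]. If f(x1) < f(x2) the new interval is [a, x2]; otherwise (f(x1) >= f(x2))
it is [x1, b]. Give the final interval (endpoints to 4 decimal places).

Golden section search for min of f(x) = (x - -2)^2 on [-5, 2].
Each step: x1 = a + (1 - rho)(b - a), x2 = a + rho(b - a); if f(x1) < f(x2) keep [a, x2], otherwise keep [x1, b].
Step 1: [-5.0000, 2.0000], x1=-2.3260 (f=0.1063), x2=-0.6740 (f=1.7583); f(x1) < f(x2) => keep [-5.0000, -0.6740]
Step 2: [-5.0000, -0.6740], x1=-3.3475 (f=1.8157), x2=-2.3265 (f=0.1066); f(x1) > f(x2) => keep [-3.3475, -0.6740]
Final interval: [-3.3475, -0.6740]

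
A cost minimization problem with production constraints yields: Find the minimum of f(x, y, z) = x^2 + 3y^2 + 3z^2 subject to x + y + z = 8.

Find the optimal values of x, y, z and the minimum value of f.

Using Lagrange multipliers on f = x^2 + 3y^2 + 3z^2 with constraint x + y + z = 8:
Conditions: 2*1*x = lambda, 2*3*y = lambda, 2*3*z = lambda
So x = lambda/2, y = lambda/6, z = lambda/6
Substituting into constraint: lambda * (5/6) = 8
lambda = 48/5
x = 24/5, y = 8/5, z = 8/5
Minimum value = 192/5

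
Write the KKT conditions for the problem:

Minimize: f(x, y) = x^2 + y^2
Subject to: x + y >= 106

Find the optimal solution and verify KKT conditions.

KKT conditions for min x^2 + y^2 s.t. x + y >= 106:
Stationarity: 2x = mu, 2y = mu
So x = y = mu/2.
Complementary slackness: mu*(x + y - 106) = 0
Primal feasibility: x + y >= 106; dual feasibility: mu >= 0
If mu = 0 then x = y = 0, but 0 + 0 < 106 is infeasible, so the constraint is active.
Constraint active: x + y = 2*(mu/2) = 106 => mu = 106
x = y = 53, f = 5618
Verify: stationarity 2*53 = 106 = mu; primal 53 + 53 = 106 >= 106; dual mu = 106 >= 0; complementary slackness 106*(106 - 106) = 0. All KKT conditions hold.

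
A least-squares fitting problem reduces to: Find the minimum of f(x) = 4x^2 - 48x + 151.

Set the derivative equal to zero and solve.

f(x) = 4x^2 - 48x + 151
f'(x) = 8x + (-48) = 0
x = 48/8 = 6
f(6) = 7
Since f''(x) = 8 > 0, this is a minimum.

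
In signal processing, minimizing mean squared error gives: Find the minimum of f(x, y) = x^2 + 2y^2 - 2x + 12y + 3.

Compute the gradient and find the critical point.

f(x,y) = x^2 + 2y^2 - 2x + 12y + 3
df/dx = 2x + (-2) = 0  =>  x = 1
df/dy = 4y + (12) = 0  =>  y = -3
f(1, -3) = 1*(1)^2 + 2*(-3)^2 + -2*(1) + 12*(-3) + 3 = -16
Hessian is diagonal with entries 2, 4 > 0, so this is a minimum.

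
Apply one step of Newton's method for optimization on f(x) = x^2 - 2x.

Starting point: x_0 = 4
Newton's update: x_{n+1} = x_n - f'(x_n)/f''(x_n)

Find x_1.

f(x) = x^2 - 2x
f'(x) = 2x + (-2), f''(x) = 2
Newton step: x_1 = x_0 - f'(x_0)/f''(x_0)
f'(4) = 6
x_1 = 4 - 6/2 = 1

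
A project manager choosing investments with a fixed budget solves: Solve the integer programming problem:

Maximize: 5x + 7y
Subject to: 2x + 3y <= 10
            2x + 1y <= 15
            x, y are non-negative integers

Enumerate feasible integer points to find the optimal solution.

Constraint 1: 2x + 3y <= 10
Constraint 2: 2x + 1y <= 15
Feasible x range (need y >= 0): 0 <= x <= min(10/2, 15/2) => x in {0, ..., 5}.
Enumerate feasible integer points row by row (the coefficient of y is 7 > 0, so for each x the largest feasible y gives the best value):
  x = 0: y <= min((10 - 2*0)/3, (15 - 2*0)/1) => y in {0, ..., 3}; best 5*0 + 7*3 = 21
  x = 1: y <= min((10 - 2*1)/3, (15 - 2*1)/1) => y in {0, ..., 2}; best 5*1 + 7*2 = 19
  x = 2: y <= min((10 - 2*2)/3, (15 - 2*2)/1) => y in {0, ..., 2}; best 5*2 + 7*2 = 24
  x = 3: y <= min((10 - 2*3)/3, (15 - 2*3)/1) => y in {0, ..., 1}; best 5*3 + 7*1 = 22
  x = 4: y <= min((10 - 2*4)/3, (15 - 2*4)/1) => y in {0}; best 5*4 + 7*0 = 20
  x = 5: y <= min((10 - 2*5)/3, (15 - 2*5)/1) => y in {0}; best 5*5 + 7*0 = 25
The maximum 5x + 7y = 25 is achieved at x = 5, y = 0.
Check: 2*5 + 3*0 = 10 <= 10 and 2*5 + 1*0 = 10 <= 15.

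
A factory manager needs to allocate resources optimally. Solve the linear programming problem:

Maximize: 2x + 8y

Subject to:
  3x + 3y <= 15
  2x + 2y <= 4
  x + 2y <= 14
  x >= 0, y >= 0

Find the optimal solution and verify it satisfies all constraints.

Feasible vertices: (0, 0), (0, 2), (2, 0)
Objective 2x + 8y at each vertex:
  (0, 0): 0
  (0, 2): 16
  (2, 0): 4
Maximum is 16 at (0, 2).
Verify constraints at (x, y) = (0, 2):
  3*0 + 3*2 = 6 <= 15
  2*0 + 2*2 = 4 <= 4 (active)
  1*0 + 2*2 = 4 <= 14
  x = 0 >= 0, y = 2 >= 0. All constraints satisfied.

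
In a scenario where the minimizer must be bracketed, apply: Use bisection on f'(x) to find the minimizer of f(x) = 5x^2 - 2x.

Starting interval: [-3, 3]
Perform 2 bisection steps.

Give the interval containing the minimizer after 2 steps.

Finding critical point of f(x) = 5x^2 - 2x using bisection on f'(x) = 10x + -2.
f'(x) = 0 when x = 1/5.
Starting interval: [-3, 3]
Step 1: mid = 0, f'(mid) = -2, new interval = [0, 3]
Step 2: mid = 3/2, f'(mid) = 13, new interval = [0, 3/2]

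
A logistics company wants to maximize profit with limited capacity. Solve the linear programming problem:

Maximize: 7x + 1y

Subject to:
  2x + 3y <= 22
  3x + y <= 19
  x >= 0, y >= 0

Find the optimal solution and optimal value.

Feasible vertices: (0, 0), (0, 22/3), (5, 4), (19/3, 0)
Objective 7x + 1y at each:
  (0, 0): 0
  (0, 22/3): 22/3
  (5, 4): 39
  (19/3, 0): 133/3
Maximum is 133/3 at (19/3, 0).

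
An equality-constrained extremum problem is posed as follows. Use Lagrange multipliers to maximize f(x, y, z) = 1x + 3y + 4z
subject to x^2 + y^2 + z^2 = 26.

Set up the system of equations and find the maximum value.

Lagrange conditions: 1 = 2*lambda*x, 3 = 2*lambda*y, 4 = 2*lambda*z
So x:1 = y:3 = z:4, i.e. x = 1t, y = 3t, z = 4t
Constraint: t^2*(1^2 + 3^2 + 4^2) = 26
  t^2 * 26 = 26  =>  t = sqrt(1)
Maximum = 1*1t + 3*3t + 4*4t = 26*sqrt(1) = 26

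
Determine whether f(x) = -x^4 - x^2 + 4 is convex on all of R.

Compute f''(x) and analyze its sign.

f(x) = -x^4 - x^2 + 4
f'(x) = -4x^3 + -2x
f''(x) = -12x^2 + -2
f''(x) = -12x^2 + -2 <= -2 < 0 for all x
Therefore, f is concave on R.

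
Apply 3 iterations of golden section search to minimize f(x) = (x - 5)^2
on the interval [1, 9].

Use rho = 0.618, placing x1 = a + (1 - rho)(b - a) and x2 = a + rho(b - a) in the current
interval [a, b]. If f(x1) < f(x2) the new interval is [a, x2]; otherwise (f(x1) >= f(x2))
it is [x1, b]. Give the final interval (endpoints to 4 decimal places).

Golden section search for min of f(x) = (x - 5)^2 on [1, 9].
Each step: x1 = a + (1 - rho)(b - a), x2 = a + rho(b - a); if f(x1) < f(x2) keep [a, x2], otherwise keep [x1, b].
Step 1: [1.0000, 9.0000], x1=4.0560 (f=0.8911), x2=5.9440 (f=0.8911); f(x1) = f(x2) (tie, not '<') => keep [4.0560, 9.0000]
Step 2: [4.0560, 9.0000], x1=5.9446 (f=0.8923), x2=7.1114 (f=4.4580); f(x1) < f(x2) => keep [4.0560, 7.1114]
Step 3: [4.0560, 7.1114], x1=5.2232 (f=0.0498), x2=5.9442 (f=0.8916); f(x1) < f(x2) => keep [4.0560, 5.9442]
Final interval: [4.0560, 5.9442]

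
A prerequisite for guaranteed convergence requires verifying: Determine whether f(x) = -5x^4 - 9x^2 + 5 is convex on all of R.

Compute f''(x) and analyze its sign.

f(x) = -5x^4 - 9x^2 + 5
f'(x) = -20x^3 + -18x
f''(x) = -60x^2 + -18
f''(x) = -60x^2 + -18 <= -18 < 0 for all x
Therefore, f is concave on R.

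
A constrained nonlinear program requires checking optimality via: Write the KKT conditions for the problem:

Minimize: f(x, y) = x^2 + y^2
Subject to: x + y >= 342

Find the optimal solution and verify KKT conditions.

KKT conditions for min x^2 + y^2 s.t. x + y >= 342:
Stationarity: 2x = mu, 2y = mu
So x = y = mu/2.
Complementary slackness: mu*(x + y - 342) = 0
Primal feasibility: x + y >= 342; dual feasibility: mu >= 0
If mu = 0 then x = y = 0, but 0 + 0 < 342 is infeasible, so the constraint is active.
Constraint active: x + y = 2*(mu/2) = 342 => mu = 342
x = y = 171, f = 58482
Verify: stationarity 2*171 = 342 = mu; primal 171 + 171 = 342 >= 342; dual mu = 342 >= 0; complementary slackness 342*(342 - 342) = 0. All KKT conditions hold.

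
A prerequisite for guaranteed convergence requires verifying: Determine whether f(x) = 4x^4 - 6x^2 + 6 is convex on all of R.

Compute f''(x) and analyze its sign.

f(x) = 4x^4 - 6x^2 + 6
f'(x) = 16x^3 + -12x
f''(x) = 48x^2 + -12
f''(0) = -12 < 0, so not convex near x = 0
Therefore, f is not globally convex on R.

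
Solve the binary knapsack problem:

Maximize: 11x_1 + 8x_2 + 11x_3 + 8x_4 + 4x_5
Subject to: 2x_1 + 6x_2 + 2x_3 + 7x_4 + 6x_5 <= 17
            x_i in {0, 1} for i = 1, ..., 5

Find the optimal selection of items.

Items: item 1 (v=11, w=2), item 2 (v=8, w=6), item 3 (v=11, w=2), item 4 (v=8, w=7), item 5 (v=4, w=6)
Capacity: 17
Checking all 32 subsets (w = total weight, v = total value):
  {}: w = 0, v = 0
  {1}: w = 2, v = 11
  {2}: w = 6, v = 8
  {3}: w = 2, v = 11
  {4}: w = 7, v = 8
  {5}: w = 6, v = 4
  {1, 2}: w = 8, v = 19
  {1, 3}: w = 4, v = 22
  {1, 4}: w = 9, v = 19
  {1, 5}: w = 8, v = 15
  {2, 3}: w = 8, v = 19
  {2, 4}: w = 13, v = 16
  {2, 5}: w = 12, v = 12
  {3, 4}: w = 9, v = 19
  {3, 5}: w = 8, v = 15
  {4, 5}: w = 13, v = 12
  {1, 2, 3}: w = 10, v = 30
  {1, 2, 4}: w = 15, v = 27
  {1, 2, 5}: w = 14, v = 23
  {1, 3, 4}: w = 11, v = 30
  {1, 3, 5}: w = 10, v = 26
  {1, 4, 5}: w = 15, v = 23
  {2, 3, 4}: w = 15, v = 27
  {2, 3, 5}: w = 14, v = 23
  {2, 4, 5}: w = 19 > 17, infeasible
  {3, 4, 5}: w = 15, v = 23
  {1, 2, 3, 4}: w = 17, v = 38
  {1, 2, 3, 5}: w = 16, v = 34
  {1, 2, 4, 5}: w = 21 > 17, infeasible
  {1, 3, 4, 5}: w = 17, v = 34
  {2, 3, 4, 5}: w = 21 > 17, infeasible
  {1, 2, 3, 4, 5}: w = 23 > 17, infeasible
Best feasible subset: items [1, 2, 3, 4]
Total weight: 17 <= 17, total value: 38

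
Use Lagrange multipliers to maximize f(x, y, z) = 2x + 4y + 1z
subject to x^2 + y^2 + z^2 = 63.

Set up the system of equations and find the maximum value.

Lagrange conditions: 2 = 2*lambda*x, 4 = 2*lambda*y, 1 = 2*lambda*z
So x:2 = y:4 = z:1, i.e. x = 2t, y = 4t, z = 1t
Constraint: t^2*(2^2 + 4^2 + 1^2) = 63
  t^2 * 21 = 63  =>  t = sqrt(3)
Maximum = 2*2t + 4*4t + 1*1t = 21*sqrt(3) = sqrt(1323)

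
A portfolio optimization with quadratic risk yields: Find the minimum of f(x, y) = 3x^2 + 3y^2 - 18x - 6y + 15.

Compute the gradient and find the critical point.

f(x,y) = 3x^2 + 3y^2 - 18x - 6y + 15
df/dx = 6x + (-18) = 0  =>  x = 3
df/dy = 6y + (-6) = 0  =>  y = 1
f(3, 1) = 3*(3)^2 + 3*(1)^2 + -18*(3) + -6*(1) + 15 = -15
Hessian is diagonal with entries 6, 6 > 0, so this is a minimum.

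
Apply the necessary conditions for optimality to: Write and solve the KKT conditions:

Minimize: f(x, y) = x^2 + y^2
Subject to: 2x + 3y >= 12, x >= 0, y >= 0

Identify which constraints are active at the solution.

KKT conditions for min x^2 + y^2 s.t. 2x + 3y >= 12, x >= 0, y >= 0:
Stationarity: 2x = mu*2 + mu_x, 2y = mu*3 + mu_y, with mu, mu_x, mu_y >= 0
Complementary slackness: mu*(2x + 3y - 12) = 0, mu_x*x = 0, mu_y*y = 0
(0, 0) is infeasible (2*0 + 3*0 < 12), so if mu = 0 stationarity would force x = mu_x/2 >= 0, y = mu_y/2 >= 0 with mu_x*x = mu_y*y = 0, i.e. x = y = 0: contradiction. Hence mu > 0 and 2x + 3y = 12 is active.
Try x > 0, y > 0 (so mu_x = mu_y = 0): x = 2*mu/2, y = 3*mu/2
Substitute: 2*(2*mu/2) + 3*(3*mu/2) = 12
  mu*13/2 = 12 => mu = 24/13
x* = 24/13 > 0, y* = 36/13 > 0, consistent with mu_x = mu_y = 0.
f is convex and the constraints are linear, so this KKT point is the global minimum.
f* = 144/13
Active constraints: 2x + 3y >= 12 (holds with equality, mu = 24/13 > 0); x >= 0 and y >= 0 are inactive (mu_x = mu_y = 0).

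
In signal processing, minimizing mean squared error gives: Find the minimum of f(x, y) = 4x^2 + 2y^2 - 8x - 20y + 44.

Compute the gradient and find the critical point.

f(x,y) = 4x^2 + 2y^2 - 8x - 20y + 44
df/dx = 8x + (-8) = 0  =>  x = 1
df/dy = 4y + (-20) = 0  =>  y = 5
f(1, 5) = 4*(1)^2 + 2*(5)^2 + -8*(1) + -20*(5) + 44 = -10
Hessian is diagonal with entries 8, 4 > 0, so this is a minimum.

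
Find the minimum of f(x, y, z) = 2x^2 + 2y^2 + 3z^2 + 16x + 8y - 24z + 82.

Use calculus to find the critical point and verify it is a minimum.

f(x,y,z) = 2x^2 + 2y^2 + 3z^2 + 16x + 8y - 24z + 82
df/dx = 4x + (16) = 0 => x = -4
df/dy = 4y + (8) = 0 => y = -2
df/dz = 6z + (-24) = 0 => z = 4
f(-4,-2,4) = 2*(-4)^2 + 2*(-2)^2 + 3*(4)^2 + 16*(-4) + 8*(-2) + -24*(4) + 82 = -6
Hessian is diagonal with entries 4, 4, 6 > 0, confirmed minimum.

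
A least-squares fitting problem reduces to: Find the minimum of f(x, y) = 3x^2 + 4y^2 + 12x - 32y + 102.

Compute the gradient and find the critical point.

f(x,y) = 3x^2 + 4y^2 + 12x - 32y + 102
df/dx = 6x + (12) = 0  =>  x = -2
df/dy = 8y + (-32) = 0  =>  y = 4
f(-2, 4) = 3*(-2)^2 + 4*(4)^2 + 12*(-2) + -32*(4) + 102 = 26
Hessian is diagonal with entries 6, 8 > 0, so this is a minimum.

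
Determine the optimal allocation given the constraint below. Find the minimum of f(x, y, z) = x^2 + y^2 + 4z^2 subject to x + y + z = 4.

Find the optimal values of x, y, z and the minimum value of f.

Using Lagrange multipliers on f = x^2 + y^2 + 4z^2 with constraint x + y + z = 4:
Conditions: 2*1*x = lambda, 2*1*y = lambda, 2*4*z = lambda
So x = lambda/2, y = lambda/2, z = lambda/8
Substituting into constraint: lambda * (9/8) = 4
lambda = 32/9
x = 16/9, y = 16/9, z = 4/9
Minimum value = 64/9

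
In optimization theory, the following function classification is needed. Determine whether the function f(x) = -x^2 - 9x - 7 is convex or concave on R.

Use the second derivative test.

f(x) = -x^2 - 9x - 7
f'(x) = -2x - 9
f''(x) = -2
Since f''(x) = -2 < 0 for all x, f is concave on R.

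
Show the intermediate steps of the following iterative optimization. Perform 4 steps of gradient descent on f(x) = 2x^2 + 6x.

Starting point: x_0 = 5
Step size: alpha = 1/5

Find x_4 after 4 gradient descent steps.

f(x) = 2x^2 + 6x, f'(x) = 4x + (6)
Step 1: f'(5) = 26, x_1 = 5 - 1/5 * 26 = -1/5
Step 2: f'(-1/5) = 26/5, x_2 = -1/5 - 1/5 * 26/5 = -31/25
Step 3: f'(-31/25) = 26/25, x_3 = -31/25 - 1/5 * 26/25 = -181/125
Step 4: f'(-181/125) = 26/125, x_4 = -181/125 - 1/5 * 26/125 = -931/625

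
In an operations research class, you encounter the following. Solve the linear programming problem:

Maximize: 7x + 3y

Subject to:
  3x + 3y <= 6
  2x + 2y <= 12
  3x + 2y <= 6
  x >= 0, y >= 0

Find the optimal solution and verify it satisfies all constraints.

Feasible vertices: (0, 0), (0, 2), (2, 0)
Objective 7x + 3y at each vertex:
  (0, 0): 0
  (0, 2): 6
  (2, 0): 14
Maximum is 14 at (2, 0).
Verify constraints at (x, y) = (2, 0):
  3*2 + 3*0 = 6 <= 6 (active)
  2*2 + 2*0 = 4 <= 12
  3*2 + 2*0 = 6 <= 6 (active)
  x = 2 >= 0, y = 0 >= 0. All constraints satisfied.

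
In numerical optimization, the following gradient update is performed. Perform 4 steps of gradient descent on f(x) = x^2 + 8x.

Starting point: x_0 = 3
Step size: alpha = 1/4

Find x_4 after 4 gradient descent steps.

f(x) = x^2 + 8x, f'(x) = 2x + (8)
Step 1: f'(3) = 14, x_1 = 3 - 1/4 * 14 = -1/2
Step 2: f'(-1/2) = 7, x_2 = -1/2 - 1/4 * 7 = -9/4
Step 3: f'(-9/4) = 7/2, x_3 = -9/4 - 1/4 * 7/2 = -25/8
Step 4: f'(-25/8) = 7/4, x_4 = -25/8 - 1/4 * 7/4 = -57/16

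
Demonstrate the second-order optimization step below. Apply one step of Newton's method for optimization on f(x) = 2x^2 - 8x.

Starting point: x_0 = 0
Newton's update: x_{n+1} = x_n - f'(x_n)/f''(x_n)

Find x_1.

f(x) = 2x^2 - 8x
f'(x) = 4x + (-8), f''(x) = 4
Newton step: x_1 = x_0 - f'(x_0)/f''(x_0)
f'(0) = -8
x_1 = 0 - -8/4 = 2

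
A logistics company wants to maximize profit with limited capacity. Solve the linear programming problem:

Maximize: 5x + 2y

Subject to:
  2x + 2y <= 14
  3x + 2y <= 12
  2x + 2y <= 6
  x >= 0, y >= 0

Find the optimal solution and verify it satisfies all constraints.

Feasible vertices: (0, 0), (0, 3), (3, 0)
Objective 5x + 2y at each vertex:
  (0, 0): 0
  (0, 3): 6
  (3, 0): 15
Maximum is 15 at (3, 0).
Verify constraints at (x, y) = (3, 0):
  2*3 + 2*0 = 6 <= 14
  3*3 + 2*0 = 9 <= 12
  2*3 + 2*0 = 6 <= 6 (active)
  x = 3 >= 0, y = 0 >= 0. All constraints satisfied.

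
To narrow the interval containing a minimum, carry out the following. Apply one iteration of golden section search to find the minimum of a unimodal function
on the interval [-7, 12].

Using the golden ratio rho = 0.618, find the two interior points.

Golden section search on [-7, 12].
Golden ratio rho = 0.618 (approx).
Interior points:
  x_1 = -7 + (1-0.618)*19 = 0.2580
  x_2 = -7 + 0.618*19 = 4.7420
Compare f(x_1) and f(x_2) to determine which subinterval to keep.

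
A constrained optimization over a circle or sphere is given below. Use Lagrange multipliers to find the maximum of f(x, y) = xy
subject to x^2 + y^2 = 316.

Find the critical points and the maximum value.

Lagrange conditions: y = 2*lambda*x and x = 2*lambda*y
If x = 0 then y = 0, violating the constraint, so x, y != 0.
Dividing: y/x = x/y => x^2 = y^2 => y = x or y = -x
Constraint: 2x^2 = 316 => x^2 = 158 => x = +/-sqrt(158)
Critical points: (sqrt(158), sqrt(158)), (-sqrt(158), -sqrt(158)), (sqrt(158), -sqrt(158)), (-sqrt(158), sqrt(158))
  y = x:  xy = x^2 = 158  at (sqrt(158), sqrt(158)) and (-sqrt(158), -sqrt(158))
  y = -x: xy = -x^2 = -158 at (sqrt(158), -sqrt(158)) and (-sqrt(158), sqrt(158))
Maximum xy = 158 at (sqrt(158), sqrt(158)) and (-sqrt(158), -sqrt(158))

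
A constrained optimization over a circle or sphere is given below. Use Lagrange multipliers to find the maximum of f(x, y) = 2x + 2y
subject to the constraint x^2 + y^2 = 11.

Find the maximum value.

Set up Lagrange conditions: grad f = lambda * grad g
  2 = 2*lambda*x
  2 = 2*lambda*y
From these: x/y = 2/2, so x = 2t, y = 2t for some t.
Substitute into constraint: (2t)^2 + (2t)^2 = 11
  t^2 * 8 = 11
  t = sqrt(11/8)
Maximum = 2*x + 2*y = (2^2 + 2^2)*t = 8 * sqrt(11/8) = sqrt(88)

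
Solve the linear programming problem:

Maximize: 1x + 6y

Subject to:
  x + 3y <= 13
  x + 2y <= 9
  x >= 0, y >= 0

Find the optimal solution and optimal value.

Feasible vertices: (0, 0), (0, 13/3), (1, 4), (9, 0)
Objective 1x + 6y at each:
  (0, 0): 0
  (0, 13/3): 26
  (1, 4): 25
  (9, 0): 9
Maximum is 26 at (0, 13/3).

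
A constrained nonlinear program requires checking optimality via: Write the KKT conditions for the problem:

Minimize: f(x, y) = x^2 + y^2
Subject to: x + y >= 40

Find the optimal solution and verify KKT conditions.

KKT conditions for min x^2 + y^2 s.t. x + y >= 40:
Stationarity: 2x = mu, 2y = mu
So x = y = mu/2.
Complementary slackness: mu*(x + y - 40) = 0
Primal feasibility: x + y >= 40; dual feasibility: mu >= 0
If mu = 0 then x = y = 0, but 0 + 0 < 40 is infeasible, so the constraint is active.
Constraint active: x + y = 2*(mu/2) = 40 => mu = 40
x = y = 20, f = 800
Verify: stationarity 2*20 = 40 = mu; primal 20 + 20 = 40 >= 40; dual mu = 40 >= 0; complementary slackness 40*(40 - 40) = 0. All KKT conditions hold.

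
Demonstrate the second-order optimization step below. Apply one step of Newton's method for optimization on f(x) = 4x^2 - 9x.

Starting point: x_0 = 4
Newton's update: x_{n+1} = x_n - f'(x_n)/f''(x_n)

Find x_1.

f(x) = 4x^2 - 9x
f'(x) = 8x + (-9), f''(x) = 8
Newton step: x_1 = x_0 - f'(x_0)/f''(x_0)
f'(4) = 23
x_1 = 4 - 23/8 = 9/8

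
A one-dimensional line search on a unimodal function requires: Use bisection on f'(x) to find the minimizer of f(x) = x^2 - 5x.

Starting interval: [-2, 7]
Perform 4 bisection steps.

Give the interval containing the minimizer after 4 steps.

Finding critical point of f(x) = x^2 - 5x using bisection on f'(x) = 2x + -5.
f'(x) = 0 when x = 5/2.
Starting interval: [-2, 7]
Step 1: mid = 5/2, f'(mid) = 0, new interval = [5/2, 5/2]
Step 2: mid = 5/2, f'(mid) = 0, new interval = [5/2, 5/2]
Step 3: mid = 5/2, f'(mid) = 0, new interval = [5/2, 5/2]
Step 4: mid = 5/2, f'(mid) = 0, new interval = [5/2, 5/2]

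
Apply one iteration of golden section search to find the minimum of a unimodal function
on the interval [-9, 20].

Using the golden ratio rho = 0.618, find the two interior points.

Golden section search on [-9, 20].
Golden ratio rho = 0.618 (approx).
Interior points:
  x_1 = -9 + (1-0.618)*29 = 2.0780
  x_2 = -9 + 0.618*29 = 8.9220
Compare f(x_1) and f(x_2) to determine which subinterval to keep.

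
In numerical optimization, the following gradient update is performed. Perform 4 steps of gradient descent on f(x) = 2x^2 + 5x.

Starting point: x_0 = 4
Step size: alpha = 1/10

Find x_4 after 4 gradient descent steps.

f(x) = 2x^2 + 5x, f'(x) = 4x + (5)
Step 1: f'(4) = 21, x_1 = 4 - 1/10 * 21 = 19/10
Step 2: f'(19/10) = 63/5, x_2 = 19/10 - 1/10 * 63/5 = 16/25
Step 3: f'(16/25) = 189/25, x_3 = 16/25 - 1/10 * 189/25 = -29/250
Step 4: f'(-29/250) = 567/125, x_4 = -29/250 - 1/10 * 567/125 = -356/625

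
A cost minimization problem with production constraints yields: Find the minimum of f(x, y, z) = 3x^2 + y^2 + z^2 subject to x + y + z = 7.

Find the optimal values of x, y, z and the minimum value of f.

Using Lagrange multipliers on f = 3x^2 + y^2 + z^2 with constraint x + y + z = 7:
Conditions: 2*3*x = lambda, 2*1*y = lambda, 2*1*z = lambda
So x = lambda/6, y = lambda/2, z = lambda/2
Substituting into constraint: lambda * (7/6) = 7
lambda = 6
x = 1, y = 3, z = 3
Minimum value = 21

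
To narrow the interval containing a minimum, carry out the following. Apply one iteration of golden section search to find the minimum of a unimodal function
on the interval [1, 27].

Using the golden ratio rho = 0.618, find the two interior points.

Golden section search on [1, 27].
Golden ratio rho = 0.618 (approx).
Interior points:
  x_1 = 1 + (1-0.618)*26 = 10.9320
  x_2 = 1 + 0.618*26 = 17.0680
Compare f(x_1) and f(x_2) to determine which subinterval to keep.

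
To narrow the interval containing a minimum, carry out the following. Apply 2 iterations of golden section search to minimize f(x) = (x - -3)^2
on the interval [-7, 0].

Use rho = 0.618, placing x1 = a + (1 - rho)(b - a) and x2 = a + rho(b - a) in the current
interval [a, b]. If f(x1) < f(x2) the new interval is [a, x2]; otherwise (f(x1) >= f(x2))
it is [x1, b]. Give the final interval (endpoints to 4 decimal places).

Golden section search for min of f(x) = (x - -3)^2 on [-7, 0].
Each step: x1 = a + (1 - rho)(b - a), x2 = a + rho(b - a); if f(x1) < f(x2) keep [a, x2], otherwise keep [x1, b].
Step 1: [-7.0000, 0.0000], x1=-4.3260 (f=1.7583), x2=-2.6740 (f=0.1063); f(x1) > f(x2) => keep [-4.3260, 0.0000]
Step 2: [-4.3260, 0.0000], x1=-2.6735 (f=0.1066), x2=-1.6525 (f=1.8157); f(x1) < f(x2) => keep [-4.3260, -1.6525]
Final interval: [-4.3260, -1.6525]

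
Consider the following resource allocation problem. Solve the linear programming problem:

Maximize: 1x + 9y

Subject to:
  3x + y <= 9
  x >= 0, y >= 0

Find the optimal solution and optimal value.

The feasible region has vertices at [(0, 0), (3, 0), (0, 9)].
Checking objective 1x + 9y at each vertex:
  (0, 0): 1*0 + 9*0 = 0
  (3, 0): 1*3 + 9*0 = 3
  (0, 9): 1*0 + 9*9 = 81
Maximum is 81 at (0, 9).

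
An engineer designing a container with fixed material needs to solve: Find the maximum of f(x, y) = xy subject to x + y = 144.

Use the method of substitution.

Substitute y = 144 - x into f(x,y) = xy:
g(x) = x(144 - x) = 144x - x^2
g'(x) = 144 - 2x = 0  =>  x = 72
y = 144 - 72 = 72
Maximum value = 72 * 72 = 5184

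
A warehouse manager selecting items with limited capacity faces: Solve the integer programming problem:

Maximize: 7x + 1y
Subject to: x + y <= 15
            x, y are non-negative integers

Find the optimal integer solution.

Objective: 7x + 1y, constraint: x + y <= 15
Coefficient of x is 7 >= coefficient of y is 1, so allocate the entire budget to x.
Optimal: x = 15, y = 0, value = 105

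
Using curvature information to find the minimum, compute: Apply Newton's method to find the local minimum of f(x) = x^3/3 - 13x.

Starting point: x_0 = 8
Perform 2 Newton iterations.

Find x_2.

f(x) = x^3/3 - 13x
f'(x) = x^2 - 13, f''(x) = 2x
Newton update: x_{n+1} = x_n - (x_n^2 - 13)/(2*x_n)
Step 1: x_0 = 8, f'=51, f''=16, x_1 = 77/16
Step 2: x_1 = 77/16, f'=2601/256, f''=77/8, x_2 = 9257/2464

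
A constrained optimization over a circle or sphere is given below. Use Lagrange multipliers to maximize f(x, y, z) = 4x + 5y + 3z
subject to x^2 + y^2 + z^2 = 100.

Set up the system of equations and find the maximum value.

Lagrange conditions: 4 = 2*lambda*x, 5 = 2*lambda*y, 3 = 2*lambda*z
So x:4 = y:5 = z:3, i.e. x = 4t, y = 5t, z = 3t
Constraint: t^2*(4^2 + 5^2 + 3^2) = 100
  t^2 * 50 = 100  =>  t = sqrt(2)
Maximum = 4*4t + 5*5t + 3*3t = 50*sqrt(2) = sqrt(5000)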